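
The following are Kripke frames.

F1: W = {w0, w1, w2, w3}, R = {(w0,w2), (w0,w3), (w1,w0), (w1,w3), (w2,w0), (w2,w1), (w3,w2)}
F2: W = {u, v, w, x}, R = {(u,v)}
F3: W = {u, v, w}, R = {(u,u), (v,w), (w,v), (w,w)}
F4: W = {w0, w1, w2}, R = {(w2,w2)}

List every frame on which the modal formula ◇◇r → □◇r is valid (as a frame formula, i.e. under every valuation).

Frame correspondent (Sahlqvist): ∀x ∀y ∀z ((xR²y ∧ xRz) → ∃w (y = w ∧ zRw)) — i.e. a generalized confluence (Geach) condition.
F1: fails — w0R²w0, w0Rw3 but no w with w0=w and w3Rw.
F2: ✓.
F3: fails — wR²v, wRv but no t with v=t and vRt.
F4: ✓.

F2, F4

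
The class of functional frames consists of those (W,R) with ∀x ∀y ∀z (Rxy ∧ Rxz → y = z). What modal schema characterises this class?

The condition is partial functionality. The CD schema ◇r → □r defines it.

◇r → □r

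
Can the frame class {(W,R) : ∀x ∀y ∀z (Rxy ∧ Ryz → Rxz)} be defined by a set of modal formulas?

The condition is transitivity. A defining modal formula is □r → □□r.
Suppose □r→□□r is valid. Take Rxy, Ryz and set V(r)={w : Rxw}. Then □r at x, so □□r at x, so □r at y, so r at z, i.e. Rxz.

Yes, by □r → □□r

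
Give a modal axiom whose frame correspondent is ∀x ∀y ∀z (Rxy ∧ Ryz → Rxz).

A defining formula is □q → □□q (the 4 axiom).

□q → □□q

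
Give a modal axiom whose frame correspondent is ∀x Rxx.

□p → p

This is reflexivity; the standard corresponding axiom is T: □p → p.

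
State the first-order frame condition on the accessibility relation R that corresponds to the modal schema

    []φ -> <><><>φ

This is a Sahlqvist (Geach-type) schema ◇^0□^1φ → □^0◇^3φ.
First-order correspondent: forall x exists w (xRw & x R^3 w).

forall x exists w (xRw & x R^3 w)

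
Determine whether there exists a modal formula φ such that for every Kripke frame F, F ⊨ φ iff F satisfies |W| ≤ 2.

Not definable by any modal formula

Modal frame validity is preserved under disjoint unions.
Any modal formula valid on each of 3 disjoint one-world frames is valid on their disjoint union (validity is preserved under disjoint unions). Each one-world frame has |W|=1≤2, but the union has |W|=3.
So the class is not modally definable.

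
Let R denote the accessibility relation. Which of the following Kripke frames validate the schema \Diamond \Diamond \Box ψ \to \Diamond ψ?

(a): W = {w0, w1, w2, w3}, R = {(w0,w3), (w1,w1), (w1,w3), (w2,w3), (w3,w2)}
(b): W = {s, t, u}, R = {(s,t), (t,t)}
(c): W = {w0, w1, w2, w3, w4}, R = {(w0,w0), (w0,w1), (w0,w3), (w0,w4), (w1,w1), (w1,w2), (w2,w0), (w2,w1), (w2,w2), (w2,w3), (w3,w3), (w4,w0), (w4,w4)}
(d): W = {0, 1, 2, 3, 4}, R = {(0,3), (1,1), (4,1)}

The schema corresponds to a generalized confluence (Geach) condition: \forall x \forall y (x R^2 y \to \exists w (yRw \wedge xRw)).
(a): fails — w1R²w3 but no w with w3Rw and w1Rw.
(b): satisfies the condition.
(c): fails — w1R²w3 but no w with w3Rw and w1Rw.
(d): satisfies the condition.

(b), (d)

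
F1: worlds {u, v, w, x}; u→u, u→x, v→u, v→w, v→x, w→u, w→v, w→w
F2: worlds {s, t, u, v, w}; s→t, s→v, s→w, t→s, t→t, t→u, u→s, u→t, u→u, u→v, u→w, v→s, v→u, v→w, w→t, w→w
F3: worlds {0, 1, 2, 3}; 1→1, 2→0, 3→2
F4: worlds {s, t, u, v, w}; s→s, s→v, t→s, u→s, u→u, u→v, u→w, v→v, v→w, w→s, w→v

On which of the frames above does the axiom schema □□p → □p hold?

F1, F4

This is the axiom for density; its first-order frame correspondent is ∀x ∀y (Rxy → ∃z (Rxz ∧ Rzy)).
F1: condition met.
F2: fails — Rsv but no z with Rsz and Rzv.
F3: fails — R20 but no z with R2z and Rz0.
F4: condition met.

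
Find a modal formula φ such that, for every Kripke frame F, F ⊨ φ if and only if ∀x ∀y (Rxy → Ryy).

□(□q → q)

The condition is shift-reflexivity. The T□ schema □(□q → q) defines it.
Suppose □(□q→q) is valid. Take Rxy and set V(q)={w : Ryw}. Then at y, □q holds; since □(□q→q) at x, □q→q at y, so q at y, i.e. Ryy.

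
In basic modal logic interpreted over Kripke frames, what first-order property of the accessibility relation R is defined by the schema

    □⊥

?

□⊥ is valid iff no world has any successor (otherwise □⊥ fails at any world with one).

Emptiness of R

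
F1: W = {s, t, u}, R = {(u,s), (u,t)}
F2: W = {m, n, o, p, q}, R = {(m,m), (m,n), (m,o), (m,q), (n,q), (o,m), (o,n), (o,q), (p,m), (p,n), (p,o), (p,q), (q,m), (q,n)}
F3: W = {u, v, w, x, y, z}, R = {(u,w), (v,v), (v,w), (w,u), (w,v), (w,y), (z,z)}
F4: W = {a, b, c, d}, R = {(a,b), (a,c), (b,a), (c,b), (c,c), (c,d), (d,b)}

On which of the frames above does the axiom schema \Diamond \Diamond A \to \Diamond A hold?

F1

This is the axiom for transitivity; its first-order frame correspondent is \forall x \forall y \forall z (Rxy \wedge Ryz \to Rxz).
F1: ✓.
F2: fails — Rom and Rmo but not Roo.
F3: fails — Rwu and Ruw but not Rww.
F4: fails — Rab and Rba but not Raa.
Valid on: F1.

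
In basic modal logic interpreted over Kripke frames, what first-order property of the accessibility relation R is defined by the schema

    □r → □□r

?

Transitivity

Suppose □r→□□r is valid. Take Rxy, Ryz and set V(r)={w : Rxw}. Then □r at x, so □□r at x, so □r at y, so r at z, i.e. Rxz.
The converse is a direct semantic check.
Frame condition: ∀x ∀y ∀z (Rxy ∧ Ryz → Rxz).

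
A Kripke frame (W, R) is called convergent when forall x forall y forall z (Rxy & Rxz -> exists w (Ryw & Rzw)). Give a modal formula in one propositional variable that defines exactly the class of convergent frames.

◇□ψ → □◇ψ

A defining formula is ◇□ψ → □◇ψ (the .2 axiom).
Suppose ◇□ψ→□◇ψ is valid. Take Rxy, Rxz and set V(ψ)={w : Ryw}. Then □ψ at y so ◇□ψ at x, so □◇ψ at x, so ◇ψ at z, giving w with Rzw and Ryw.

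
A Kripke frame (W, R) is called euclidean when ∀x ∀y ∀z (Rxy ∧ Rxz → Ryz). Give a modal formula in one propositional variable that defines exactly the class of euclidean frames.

The condition is the Euclidean property. The 5 schema ◇p → □◇p defines it.
Suppose ◇p→□◇p is valid. Take Rxy, Rxz and set V(p)={y}. Then ◇p at x, so □◇p at x, so ◇p at z, so some w with Rzw has p; w=y, i.e. Rzy. By symmetry of the argument, Ryz.

◇p → □◇p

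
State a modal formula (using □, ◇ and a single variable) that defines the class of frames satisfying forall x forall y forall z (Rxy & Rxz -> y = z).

The condition is partial functionality. The CD schema ◇p → □p defines it.

◇p → □p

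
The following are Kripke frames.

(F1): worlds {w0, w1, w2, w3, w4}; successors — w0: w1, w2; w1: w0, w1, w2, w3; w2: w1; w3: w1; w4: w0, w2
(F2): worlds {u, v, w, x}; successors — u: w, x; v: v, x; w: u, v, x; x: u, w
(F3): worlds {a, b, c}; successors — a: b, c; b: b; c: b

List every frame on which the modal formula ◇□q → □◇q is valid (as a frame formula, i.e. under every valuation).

This is the axiom for convergence; its first-order frame correspondent is ∀x ∀y ∀z (Rxy ∧ Rxz → ∃w (Ryw ∧ Rzw)).
(F1): satisfies the condition.
(F2): fails — Rvv and Rvx but v and x have no common successor.
(F3): satisfies the condition.

(F1), (F3)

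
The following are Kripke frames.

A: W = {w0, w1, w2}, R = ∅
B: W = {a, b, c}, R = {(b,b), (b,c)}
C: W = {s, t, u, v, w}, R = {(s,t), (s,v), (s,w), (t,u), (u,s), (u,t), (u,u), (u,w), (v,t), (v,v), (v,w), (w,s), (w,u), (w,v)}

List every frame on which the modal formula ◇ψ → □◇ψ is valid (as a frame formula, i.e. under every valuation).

The schema corresponds to the Euclidean property: ∀x ∀y ∀z (Rxy ∧ Rxz → Ryz).
A: ✓.
B: fails — Rbc and Rbc but not Rcc.
C: fails — Rsw and Rsw but not Rww.
Valid on: A.

A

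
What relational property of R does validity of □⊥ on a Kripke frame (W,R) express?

Emptiness of R

□⊥ is valid iff no world has any successor (otherwise □⊥ fails at any world with one).
The converse is a direct semantic check.
Frame condition: ∀x ∀y ¬Rxy.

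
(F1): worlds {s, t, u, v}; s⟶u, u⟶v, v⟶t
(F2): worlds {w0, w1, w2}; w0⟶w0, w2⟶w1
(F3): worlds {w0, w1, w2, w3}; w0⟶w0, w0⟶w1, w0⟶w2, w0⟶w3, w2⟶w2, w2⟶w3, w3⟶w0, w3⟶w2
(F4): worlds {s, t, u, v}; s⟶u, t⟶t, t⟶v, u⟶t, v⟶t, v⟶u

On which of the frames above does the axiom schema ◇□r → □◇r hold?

The schema corresponds to convergence: ∀x ∀y ∀z (Rxy ∧ Rxz → ∃w (Ryw ∧ Rzw)).
(F1): fails — Rvt and Rvt but t and t have no common successor.
(F2): fails — Rw2w1 and Rw2w1 but w1 and w1 have no common successor.
(F3): fails — Rw0w1 and Rw0w1 but w1 and w1 have no common successor.
(F4): condition met.
Valid on: (F4).

(F4)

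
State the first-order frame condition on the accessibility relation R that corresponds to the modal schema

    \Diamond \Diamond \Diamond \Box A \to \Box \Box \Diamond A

\forall x \forall y \forall z ((x R^3 y \wedge x R^2 z) \to \exists w (yRw \wedge zRw))

This is a Sahlqvist (Geach-type) schema ◇^3□^1A → □^2◇^1A.
First-order correspondent: \forall x \forall y \forall z ((x R^3 y \wedge x R^2 z) \to \exists w (yRw \wedge zRw)).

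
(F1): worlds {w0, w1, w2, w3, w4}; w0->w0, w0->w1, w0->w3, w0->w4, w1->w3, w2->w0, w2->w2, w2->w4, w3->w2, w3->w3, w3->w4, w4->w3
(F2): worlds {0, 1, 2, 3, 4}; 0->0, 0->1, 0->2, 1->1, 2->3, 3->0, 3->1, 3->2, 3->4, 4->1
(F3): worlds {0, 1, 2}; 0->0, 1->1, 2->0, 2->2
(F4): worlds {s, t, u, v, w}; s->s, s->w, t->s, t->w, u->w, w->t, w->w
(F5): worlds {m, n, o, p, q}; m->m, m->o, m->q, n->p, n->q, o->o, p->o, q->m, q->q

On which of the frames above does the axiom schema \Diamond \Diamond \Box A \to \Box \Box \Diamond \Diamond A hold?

(F1), (F3), (F4)

The schema corresponds to a generalized confluence (Geach) condition: \forall x \forall y \forall z ((x R^2 y \wedge x R^2 z) \to \exists w (yRw \wedge z R^2 w)).
(F1): condition met.
(F2): fails — 0R²2, 0R²1 but no w with 2Rw and 1R²w.
(F3): condition met.
(F4): condition met.
(F5): fails — mR²q, mR²o but no w with qRw and oR²w.
Valid on: (F1), (F3), (F4).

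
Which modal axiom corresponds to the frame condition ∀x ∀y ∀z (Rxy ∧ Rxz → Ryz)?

The condition is the Euclidean property. The 5 schema ◇ψ → □◇ψ defines it.
Suppose ◇ψ→□◇ψ is valid. Take Rxy, Rxz and set V(ψ)={y}. Then ◇ψ at x, so □◇ψ at x, so ◇ψ at z, so some w with Rzw has ψ; w=y, i.e. Rzy. By symmetry of the argument, Ryz.

◇ψ → □◇ψ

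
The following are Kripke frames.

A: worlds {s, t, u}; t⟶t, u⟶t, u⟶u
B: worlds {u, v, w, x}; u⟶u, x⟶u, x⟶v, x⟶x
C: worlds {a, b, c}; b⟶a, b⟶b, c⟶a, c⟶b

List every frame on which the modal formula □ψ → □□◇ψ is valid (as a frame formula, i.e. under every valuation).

A

Frame correspondent (Sahlqvist): ∀x ∀z (xR²z → ∃w (xRw ∧ zRw)) — i.e. a generalized confluence (Geach) condition.
A: holds.
B: fails — xR²v but no t with xRt and vRt.
C: fails — bR²a but no w with bRw and aRw.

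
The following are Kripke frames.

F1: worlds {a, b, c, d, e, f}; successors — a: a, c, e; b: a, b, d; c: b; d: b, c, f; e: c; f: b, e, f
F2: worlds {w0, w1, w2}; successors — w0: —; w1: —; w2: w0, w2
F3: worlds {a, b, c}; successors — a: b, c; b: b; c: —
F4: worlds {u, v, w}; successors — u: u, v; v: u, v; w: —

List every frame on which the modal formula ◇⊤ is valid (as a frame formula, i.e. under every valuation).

F1

The schema corresponds to seriality: ∀x ∃y Rxy.
F1: ✓.
F2: fails — world w0 has no successor.
F3: fails — world c has no successor.
F4: fails — world w has no successor.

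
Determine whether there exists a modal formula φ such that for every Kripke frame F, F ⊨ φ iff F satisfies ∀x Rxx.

Yes: it is reflexivity, defined by the T schema □q → q.
Suppose □q→q is valid. At any x set V(q)={w : Rxw}. Then □q holds at x, so q holds at x, i.e. Rxx.

Yes, by □q → q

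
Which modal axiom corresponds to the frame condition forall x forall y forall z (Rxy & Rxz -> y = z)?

◇ψ → □ψ

A defining formula is ◇ψ → □ψ (the CD axiom).
Suppose ◇ψ→□ψ is valid. Take Rxy, Rxz and set V(ψ)={y}. Then ◇ψ at x, so □ψ at x, so ψ at z, i.e. z=y.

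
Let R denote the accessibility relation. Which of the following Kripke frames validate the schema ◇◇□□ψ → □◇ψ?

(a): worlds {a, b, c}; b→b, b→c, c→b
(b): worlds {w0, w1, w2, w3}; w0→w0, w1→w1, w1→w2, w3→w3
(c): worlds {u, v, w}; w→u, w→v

(a), (c)

Frame correspondent (Sahlqvist): ∀x ∀y ∀z ((xR²y ∧ xRz) → ∃w (yR²w ∧ zRw)) — i.e. a generalized confluence (Geach) condition.
(a): ✓.
(b): fails — w1R²w1, w1Rw2 but no w with w1R²w and w2Rw.
(c): ✓.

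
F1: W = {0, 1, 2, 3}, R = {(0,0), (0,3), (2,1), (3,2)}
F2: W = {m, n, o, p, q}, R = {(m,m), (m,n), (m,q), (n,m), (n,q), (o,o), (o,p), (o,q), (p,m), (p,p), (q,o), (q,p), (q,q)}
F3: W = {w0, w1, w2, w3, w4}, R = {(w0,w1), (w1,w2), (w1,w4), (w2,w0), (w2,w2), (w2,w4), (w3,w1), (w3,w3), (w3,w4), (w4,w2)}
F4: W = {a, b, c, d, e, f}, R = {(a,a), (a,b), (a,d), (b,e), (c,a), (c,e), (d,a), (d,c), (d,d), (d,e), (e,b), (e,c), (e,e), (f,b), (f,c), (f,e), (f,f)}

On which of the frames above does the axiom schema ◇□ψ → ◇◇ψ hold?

This is the axiom for a generalized confluence (Geach) condition; its first-order frame correspondent is ∀x ∀y (xRy → ∃w (yRw ∧ xR²w)).
F1: fails — 2R1 but no w with 1Rw and 2R²w.
F2: satisfies the condition.
F3: satisfies the condition.
F4: satisfies the condition.
Valid on: F2, F3, F4.

F2, F3, F4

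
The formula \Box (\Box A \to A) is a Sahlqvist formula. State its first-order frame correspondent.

shift-reflexivity

Suppose □(□A→A) is valid. Take Rxy and set V(A)={w : Ryw}. Then at y, □A holds; since □(□A→A) at x, □A→A at y, so A at y, i.e. Ryy.
Conversely, any frame satisfying \forall x \forall y (Rxy \to Ryy) validates the schema.
Frame condition: \forall x \forall y (Rxy \to Ryy).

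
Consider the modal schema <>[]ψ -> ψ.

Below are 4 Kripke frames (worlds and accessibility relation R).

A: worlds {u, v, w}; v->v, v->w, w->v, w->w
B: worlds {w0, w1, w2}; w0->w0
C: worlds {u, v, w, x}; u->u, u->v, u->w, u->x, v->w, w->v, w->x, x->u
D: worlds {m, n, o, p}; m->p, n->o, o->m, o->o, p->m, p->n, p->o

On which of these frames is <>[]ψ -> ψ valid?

A, B

The schema corresponds to symmetry: forall x forall y (Rxy -> Ryx).
A: ✓.
B: ✓.
C: fails — Ruv but not Rvu.
D: fails — Rom but not Rmo.
Valid on: A, B.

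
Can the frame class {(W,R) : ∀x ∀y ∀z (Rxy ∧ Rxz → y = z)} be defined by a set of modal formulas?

Yes, by ◇p → □p

Yes: it is partial functionality, defined by the CD schema ◇p → □p.
Suppose ◇p→□p is valid. Take Rxy, Rxz and set V(p)={y}. Then ◇p at x, so □p at x, so p at z, i.e. z=y.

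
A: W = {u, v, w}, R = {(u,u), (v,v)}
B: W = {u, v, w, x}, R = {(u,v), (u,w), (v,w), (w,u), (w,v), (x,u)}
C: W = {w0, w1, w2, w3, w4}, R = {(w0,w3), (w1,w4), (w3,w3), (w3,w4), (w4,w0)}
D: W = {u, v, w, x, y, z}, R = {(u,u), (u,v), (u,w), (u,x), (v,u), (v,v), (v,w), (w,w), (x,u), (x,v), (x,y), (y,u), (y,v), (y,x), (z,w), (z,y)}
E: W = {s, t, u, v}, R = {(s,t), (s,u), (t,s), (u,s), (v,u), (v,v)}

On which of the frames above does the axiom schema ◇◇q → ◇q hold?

This is the axiom for transitivity; its first-order frame correspondent is ∀x ∀y ∀z (Rxy ∧ Ryz → Rxz).
A: condition met.
B: fails — Rwu and Ruw but not Rww.
C: fails — Rw4w0 and Rw0w3 but not Rw4w3.
D: fails — Ryx and Rxy but not Ryy.
E: fails — Rus and Rsu but not Ruu.

A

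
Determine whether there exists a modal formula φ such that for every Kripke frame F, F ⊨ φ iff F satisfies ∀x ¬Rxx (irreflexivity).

Any modally definable frame class is closed under surjective bounded morphisms.
The 4-cycle (worlds s,t,u,v with s→t→u→v→s) is irreflexive, and the map sending every world to a single reflexive point • is a surjective bounded morphism (forth: every edge maps to (•,•); back: every world has a successor). So any modal formula valid on the 4-cycle is also valid on the reflexive point, which is not irreflexive.
So the class is not modally definable.

No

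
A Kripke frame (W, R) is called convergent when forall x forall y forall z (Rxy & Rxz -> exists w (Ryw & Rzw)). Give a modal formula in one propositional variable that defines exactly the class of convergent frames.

This is convergence; the standard corresponding axiom is .2: ◇□q → □◇q.
Suppose ◇□q→□◇q is valid. Take Rxy, Rxz and set V(q)={w : Ryw}. Then □q at y so ◇□q at x, so □◇q at x, so ◇q at z, giving w with Rzw and Ryw.

◇□q → □◇q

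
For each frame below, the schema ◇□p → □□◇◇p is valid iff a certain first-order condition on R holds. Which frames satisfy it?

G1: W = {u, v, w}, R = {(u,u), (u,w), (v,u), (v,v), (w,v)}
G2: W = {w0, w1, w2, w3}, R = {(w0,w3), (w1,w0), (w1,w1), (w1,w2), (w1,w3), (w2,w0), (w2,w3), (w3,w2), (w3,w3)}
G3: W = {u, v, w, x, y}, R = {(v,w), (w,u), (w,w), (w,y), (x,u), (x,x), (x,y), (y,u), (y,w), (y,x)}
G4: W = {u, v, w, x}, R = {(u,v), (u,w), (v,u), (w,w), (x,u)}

G1, G2

This is the axiom for a generalized confluence (Geach) condition; its first-order frame correspondent is ∀x ∀y ∀z ((xRy ∧ xR²z) → ∃w (yRw ∧ zR²w)).
G1: ✓.
G2: ✓.
G3: fails — vRw, vR²u but no t with wRt and uR²t.
G4: fails — uRv, uR²w but no t with vRt and wR²t.
Valid on: G1, G2.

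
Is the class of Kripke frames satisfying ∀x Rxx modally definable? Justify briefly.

Yes, by □p → p

The condition is reflexivity. A defining modal formula is □p → p.
Suppose □p→p is valid. At any x set V(p)={w : Rxw}. Then □p holds at x, so p holds at x, i.e. Rxx.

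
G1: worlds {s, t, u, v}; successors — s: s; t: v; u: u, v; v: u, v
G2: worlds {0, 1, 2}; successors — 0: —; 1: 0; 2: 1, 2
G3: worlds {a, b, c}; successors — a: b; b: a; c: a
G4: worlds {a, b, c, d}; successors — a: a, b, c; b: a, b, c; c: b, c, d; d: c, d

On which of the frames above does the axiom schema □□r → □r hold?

G1, G4

Frame correspondent (Sahlqvist): ∀x ∀y (Rxy → ∃z (Rxz ∧ Rzy)) — i.e. density.
G1: holds.
G2: fails — R10 but no z with R1z and Rz0.
G3: fails — Rca but no z with Rcz and Rza.
G4: holds.
Valid on: G1, G4.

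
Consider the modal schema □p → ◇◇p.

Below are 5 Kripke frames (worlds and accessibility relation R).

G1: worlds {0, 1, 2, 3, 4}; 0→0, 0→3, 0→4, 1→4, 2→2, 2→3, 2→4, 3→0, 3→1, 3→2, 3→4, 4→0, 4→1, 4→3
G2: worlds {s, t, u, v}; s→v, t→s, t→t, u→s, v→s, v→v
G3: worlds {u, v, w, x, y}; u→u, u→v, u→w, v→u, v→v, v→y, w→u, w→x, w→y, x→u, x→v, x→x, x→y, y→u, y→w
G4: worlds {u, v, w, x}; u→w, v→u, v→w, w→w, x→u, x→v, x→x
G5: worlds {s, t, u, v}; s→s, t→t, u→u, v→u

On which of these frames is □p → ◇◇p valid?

This is the axiom for a generalized confluence (Geach) condition; its first-order frame correspondent is ∀x ∃w (xRw ∧ xR²w).
G1: fails — at 1 but no w with 1Rw and 1R²w.
G2: fails — at u but no w with uRw and uR²w.
G3: condition met.
G4: condition met.
G5: condition met.
Valid on: G3, G4, G5.

G3, G4, G5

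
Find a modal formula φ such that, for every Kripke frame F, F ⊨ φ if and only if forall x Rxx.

□q → q

A defining formula is □q → q (the T axiom).
Suppose □q→q is valid. At any x set V(q)={w : Rxw}. Then □q holds at x, so q holds at x, i.e. Rxx.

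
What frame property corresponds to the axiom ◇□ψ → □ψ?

This schema is equivalent to the 5 axiom ◇ψ → □◇ψ.
It corresponds to the Euclidean property: ∀x ∀y ∀z (Rxy ∧ Rxz → Ryz).

the Euclidean property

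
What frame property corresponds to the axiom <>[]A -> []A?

The Euclidean property

Replacing A by ¬A and contraposing gives the equivalent schema ◇A → □◇A.
Suppose ◇A→□◇A is valid. Take Rxy, Rxz and set V(A)={y}. Then ◇A at x, so □◇A at x, so ◇A at z, so some w with Rzw has A; w=y, i.e. Rzy. By symmetry of the argument, Ryz.
Conversely, any frame satisfying forall x forall y forall z (Rxy & Rxz -> Ryz) validates the schema.
Frame condition: forall x forall y forall z (Rxy & Rxz -> Ryz).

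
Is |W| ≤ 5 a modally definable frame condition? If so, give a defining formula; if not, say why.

Modal frame validity is preserved under disjoint unions.
Any modal formula valid on each of 6 disjoint one-world frames is valid on their disjoint union (validity is preserved under disjoint unions). Each one-world frame has |W|=1≤5, but the union has |W|=6.
So the class is not modally definable.

No — not modally definable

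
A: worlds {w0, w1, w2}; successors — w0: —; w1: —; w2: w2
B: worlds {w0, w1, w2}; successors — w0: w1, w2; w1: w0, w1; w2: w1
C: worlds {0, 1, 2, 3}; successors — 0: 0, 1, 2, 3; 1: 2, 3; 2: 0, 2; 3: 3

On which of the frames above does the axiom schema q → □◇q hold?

A

This is the axiom for symmetry; its first-order frame correspondent is ∀x ∀y (Rxy → Ryx).
A: satisfies the condition.
B: fails — Rw0w2 but not Rw2w0.
C: fails — R12 but not R21.
Valid on: A.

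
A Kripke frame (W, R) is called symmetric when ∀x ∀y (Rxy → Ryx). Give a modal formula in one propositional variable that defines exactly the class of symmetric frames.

A defining formula is ψ → □◇ψ (the B axiom).

ψ → □◇ψ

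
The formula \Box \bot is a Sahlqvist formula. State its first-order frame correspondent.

emptiness of R

□⊥ is valid iff no world has any successor (otherwise □⊥ fails at any world with one).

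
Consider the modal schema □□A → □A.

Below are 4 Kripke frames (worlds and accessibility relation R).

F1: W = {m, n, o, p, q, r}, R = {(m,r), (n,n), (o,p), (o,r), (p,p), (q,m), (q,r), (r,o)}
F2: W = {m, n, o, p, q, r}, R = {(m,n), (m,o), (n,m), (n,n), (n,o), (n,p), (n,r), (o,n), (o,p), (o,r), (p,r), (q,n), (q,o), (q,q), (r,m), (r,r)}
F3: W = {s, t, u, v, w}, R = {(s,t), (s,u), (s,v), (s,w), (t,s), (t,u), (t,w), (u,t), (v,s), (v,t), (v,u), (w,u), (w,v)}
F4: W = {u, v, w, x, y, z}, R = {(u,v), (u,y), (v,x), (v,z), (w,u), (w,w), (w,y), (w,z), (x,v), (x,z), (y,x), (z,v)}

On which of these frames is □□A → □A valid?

F2

The schema corresponds to density: ∀x ∀y (Rxy → ∃z (Rxz ∧ Rzy)).
F1: fails — Rmr but no z with Rmz and Rzr.
F2: ✓.
F3: fails — Rut but no z with Ruz and Rzt.
F4: fails — Ruv but no t with Rut and Rtv.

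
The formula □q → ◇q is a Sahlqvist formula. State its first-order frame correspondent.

Suppose □q→◇q is valid. At any x set V(q)=W. Then □q at x, so ◇q at x, so x has a successor.

seriality: ∀x ∃y Rxy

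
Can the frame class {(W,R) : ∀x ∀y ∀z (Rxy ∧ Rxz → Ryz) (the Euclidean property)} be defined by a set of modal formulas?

This is a Sahlqvist condition; the 5 axiom ◇q → □◇q defines it.
Suppose ◇q→□◇q is valid. Take Rxy, Rxz and set V(q)={y}. Then ◇q at x, so □◇q at x, so ◇q at z, so some w with Rzw has q; w=y, i.e. Rzy. By symmetry of the argument, Ryz.

Yes — defined by ◇q → □◇q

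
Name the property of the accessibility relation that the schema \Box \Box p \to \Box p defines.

Suppose □□p→□p is valid. Take Rxy and set V(p)={w : xR²w}. Then □□p at x, so □p at x, so p at y, i.e. ∃z(Rxz∧Rzy).
Conversely, any frame satisfying \forall x \forall y (Rxy \to \exists z (Rxz \wedge Rzy)) validates the schema.
Frame condition: \forall x \forall y (Rxy \to \exists z (Rxz \wedge Rzy)).

Density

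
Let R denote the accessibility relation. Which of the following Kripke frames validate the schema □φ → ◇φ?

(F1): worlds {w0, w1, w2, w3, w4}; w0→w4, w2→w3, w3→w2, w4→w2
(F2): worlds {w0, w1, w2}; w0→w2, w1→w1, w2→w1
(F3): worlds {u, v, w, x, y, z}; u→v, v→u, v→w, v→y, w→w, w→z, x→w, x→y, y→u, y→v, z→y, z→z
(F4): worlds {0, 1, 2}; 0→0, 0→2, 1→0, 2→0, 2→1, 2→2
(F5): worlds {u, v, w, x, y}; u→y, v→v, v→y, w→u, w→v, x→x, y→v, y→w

(F2), (F3), (F4), (F5)

This is the axiom for seriality; its first-order frame correspondent is ∀x ∃y Rxy.
(F1): fails — world w1 has no successor.
(F2): condition met.
(F3): condition met.
(F4): condition met.
(F5): condition met.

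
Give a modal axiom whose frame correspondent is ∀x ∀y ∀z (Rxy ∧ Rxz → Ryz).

◇r → □◇r

A defining formula is ◇r → □◇r (the 5 axiom).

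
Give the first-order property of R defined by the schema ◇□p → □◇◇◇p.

∀x ∀y ∀z ((xRy ∧ xRz) → ∃w (yRw ∧ zR³w))

This is a Sahlqvist (Geach-type) schema ◇^1□^1p → □^1◇^3p.
Minimal-valuation argument: fix x; take any y with xR^1y and any z with xR^1z. Set V(p) to the set of worlds R-reachable from y in exactly 1 step. Then □^1p holds at y, so the antecedent holds at x; validity forces ◇^3p at z, giving a w with zR^3w and yR^1w.
First-order correspondent: ∀x ∀y ∀z ((xRy ∧ xRz) → ∃w (yRw ∧ zR³w)).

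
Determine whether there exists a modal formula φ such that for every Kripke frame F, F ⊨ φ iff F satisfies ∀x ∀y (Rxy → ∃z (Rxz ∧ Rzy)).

The condition is density. A defining modal formula is □□r → □r.
Suppose □□r→□r is valid. Take Rxy and set V(r)={w : xR²w}. Then □□r at x, so □r at x, so r at y, i.e. ∃z(Rxz∧Rzy).

Yes, by □□r → □r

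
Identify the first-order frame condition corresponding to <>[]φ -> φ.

symmetry

Replacing φ by ¬φ and contraposing gives the equivalent schema φ → □◇φ.
Suppose φ→□◇φ is valid. Take Rxy and set V(φ)={x}. Then φ at x, so □◇φ at x, so ◇φ at y, so some z with Ryz has φ; z=x, i.e. Ryx.
Conversely, on a frame with symmetry the schema holds at every world under every valuation.
Frame condition: forall x forall y (Rxy -> Ryx).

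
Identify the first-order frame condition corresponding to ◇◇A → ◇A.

Transitivity

This schema is equivalent to the 4 axiom □A → □□A.
Its frame correspondent is transitivity — ∀x ∀y ∀z (Rxy ∧ Ryz → Rxz).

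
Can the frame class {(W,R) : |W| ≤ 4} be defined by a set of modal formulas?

Modal frame validity is preserved under disjoint unions.
Any modal formula valid on each of 5 disjoint one-world frames is valid on their disjoint union (validity is preserved under disjoint unions). Each one-world frame has |W|=1≤4, but the union has |W|=5.
So the class is not modally definable.

Not definable by any modal formula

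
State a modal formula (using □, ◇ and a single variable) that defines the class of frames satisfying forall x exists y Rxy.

□q → ◇q

This is seriality; the standard corresponding axiom is D: □q → ◇q.
Suppose □q→◇q is valid. At any x set V(q)=W. Then □q at x, so ◇q at x, so x has a successor.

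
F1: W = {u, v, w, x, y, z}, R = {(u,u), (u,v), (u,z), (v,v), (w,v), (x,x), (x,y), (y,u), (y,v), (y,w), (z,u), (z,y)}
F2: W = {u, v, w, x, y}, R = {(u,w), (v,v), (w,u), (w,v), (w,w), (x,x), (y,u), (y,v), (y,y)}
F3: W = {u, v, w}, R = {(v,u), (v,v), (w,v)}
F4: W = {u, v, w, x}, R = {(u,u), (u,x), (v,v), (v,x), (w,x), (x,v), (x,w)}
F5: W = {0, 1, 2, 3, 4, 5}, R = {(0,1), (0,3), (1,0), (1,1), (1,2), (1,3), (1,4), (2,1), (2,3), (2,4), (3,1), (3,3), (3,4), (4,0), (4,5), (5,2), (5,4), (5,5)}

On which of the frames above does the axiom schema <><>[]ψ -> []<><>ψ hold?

Frame correspondent (Sahlqvist): forall x forall y forall z ((x R^2 y & xRz) -> exists w (yRw & z R^2 w)) — i.e. a generalized confluence (Geach) condition.
F1: fails — uR²z, uRv but no t with zRt and vR²t.
F2: fails — wR²u, wRv but no t with uRt and vR²t.
F3: fails — vR²u, vRu but no t with uRt and uR²t.
F4: condition met.
F5: condition met.
Valid on: F4, F5.

F4, F5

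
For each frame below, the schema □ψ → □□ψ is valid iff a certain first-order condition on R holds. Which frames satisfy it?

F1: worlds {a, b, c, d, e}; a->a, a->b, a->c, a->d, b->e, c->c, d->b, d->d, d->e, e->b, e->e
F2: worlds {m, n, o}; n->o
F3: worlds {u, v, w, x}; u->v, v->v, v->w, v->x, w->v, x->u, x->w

F2

This is the axiom for transitivity; its first-order frame correspondent is ∀x ∀y ∀z (Rxy ∧ Ryz → Rxz).
F1: fails — Rab and Rbe but not Rae.
F2: satisfies the condition.
F3: fails — Ruv and Rvw but not Ruw.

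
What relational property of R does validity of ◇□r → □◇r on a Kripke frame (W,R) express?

convergence

Suppose ◇□r→□◇r is valid. Take Rxy, Rxz and set V(r)={w : Ryw}. Then □r at y so ◇□r at x, so □◇r at x, so ◇r at z, giving w with Rzw and Ryw.
Conversely, any frame satisfying ∀x ∀y ∀z (Rxy ∧ Rxz → ∃w (Ryw ∧ Rzw)) validates the schema.
Frame condition: ∀x ∀y ∀z (Rxy ∧ Rxz → ∃w (Ryw ∧ Rzw)).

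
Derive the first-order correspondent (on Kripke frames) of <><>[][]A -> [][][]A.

This is a Sahlqvist (Geach-type) schema ◇^2□^2A → □^3◇^0A.
First-order correspondent: forall x forall y forall z ((x R^2 y & x R^3 z) -> exists w (y R^2 w & z = w)).

forall x forall y forall z ((x R^2 y & x R^3 z) -> exists w (y R^2 w & z = w))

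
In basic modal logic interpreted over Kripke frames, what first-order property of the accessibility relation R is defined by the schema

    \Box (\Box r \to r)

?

Shift-reflexivity

Suppose □(□r→r) is valid. Take Rxy and set V(r)={w : Ryw}. Then at y, □r holds; since □(□r→r) at x, □r→r at y, so r at y, i.e. Ryy.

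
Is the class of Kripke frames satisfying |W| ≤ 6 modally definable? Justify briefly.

Any modally definable frame class is closed under disjoint unions.
Any modal formula valid on each of 7 disjoint one-world frames is valid on their disjoint union (validity is preserved under disjoint unions). Each one-world frame has |W|=1≤6, but the union has |W|=7.
So the class is not modally definable.

Not definable by any modal formula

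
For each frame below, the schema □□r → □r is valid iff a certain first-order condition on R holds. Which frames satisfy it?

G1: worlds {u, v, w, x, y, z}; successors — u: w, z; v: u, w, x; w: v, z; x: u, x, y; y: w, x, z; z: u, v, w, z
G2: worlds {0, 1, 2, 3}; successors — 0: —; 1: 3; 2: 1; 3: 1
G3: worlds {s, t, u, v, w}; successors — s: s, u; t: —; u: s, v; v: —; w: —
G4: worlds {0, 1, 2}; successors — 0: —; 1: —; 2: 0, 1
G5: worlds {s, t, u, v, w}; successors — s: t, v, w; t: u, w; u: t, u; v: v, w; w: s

G1

Frame correspondent (Sahlqvist): ∀x ∀y (Rxy → ∃z (Rxz ∧ Rzy)) — i.e. density.
G1: holds.
G2: fails — R21 but no z with R2z and Rz1.
G3: fails — Ruv but no z with Ruz and Rzv.
G4: fails — R20 but no z with R2z and Rz0.
G5: fails — Rtw but no z with Rtz and Rzw.
Valid on: G1.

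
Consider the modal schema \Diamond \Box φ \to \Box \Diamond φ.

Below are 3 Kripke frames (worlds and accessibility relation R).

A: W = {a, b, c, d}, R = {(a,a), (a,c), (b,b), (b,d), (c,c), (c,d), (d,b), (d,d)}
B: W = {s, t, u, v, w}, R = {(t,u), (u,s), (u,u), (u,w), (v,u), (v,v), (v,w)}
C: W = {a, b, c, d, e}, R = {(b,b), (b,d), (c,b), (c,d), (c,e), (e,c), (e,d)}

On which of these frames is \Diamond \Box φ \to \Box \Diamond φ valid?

A

Frame correspondent (Sahlqvist): \forall x \forall y \forall z (Rxy \wedge Rxz \to \exists w (Ryw \wedge Rzw)) — i.e. convergence.
A: holds.
B: fails — Ruw and Ruw but w and w have no common successor.
C: fails — Rbb and Rbd but b and d have no common successor.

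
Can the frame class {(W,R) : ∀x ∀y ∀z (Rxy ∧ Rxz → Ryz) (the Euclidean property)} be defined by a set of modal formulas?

Yes — defined by ◇p → □◇p

This is a Sahlqvist condition; the 5 axiom ◇p → □◇p defines it.
Suppose ◇p→□◇p is valid. Take Rxy, Rxz and set V(p)={y}. Then ◇p at x, so □◇p at x, so ◇p at z, so some w with Rzw has p; w=y, i.e. Rzy. By symmetry of the argument, Ryz.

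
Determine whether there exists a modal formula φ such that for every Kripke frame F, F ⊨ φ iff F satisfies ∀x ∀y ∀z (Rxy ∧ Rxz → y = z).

The condition is partial functionality. A defining modal formula is ◇p → □p.
Suppose ◇p→□p is valid. Take Rxy, Rxz and set V(p)={y}. Then ◇p at x, so □p at x, so p at z, i.e. z=y.

Definable; ◇p → □p defines it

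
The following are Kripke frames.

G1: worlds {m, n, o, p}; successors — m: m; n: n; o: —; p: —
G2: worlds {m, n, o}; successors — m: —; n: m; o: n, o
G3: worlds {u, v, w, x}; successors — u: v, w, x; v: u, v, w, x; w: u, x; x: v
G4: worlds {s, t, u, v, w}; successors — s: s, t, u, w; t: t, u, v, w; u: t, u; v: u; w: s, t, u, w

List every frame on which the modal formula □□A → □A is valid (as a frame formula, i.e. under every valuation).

The schema corresponds to density: ∀x ∀y (Rxy → ∃z (Rxz ∧ Rzy)).
G1: condition met.
G2: fails — Rnm but no z with Rnz and Rzm.
G3: fails — Rwu but no z with Rwz and Rzu.
G4: condition met.
Valid on: G1, G4.

G1, G4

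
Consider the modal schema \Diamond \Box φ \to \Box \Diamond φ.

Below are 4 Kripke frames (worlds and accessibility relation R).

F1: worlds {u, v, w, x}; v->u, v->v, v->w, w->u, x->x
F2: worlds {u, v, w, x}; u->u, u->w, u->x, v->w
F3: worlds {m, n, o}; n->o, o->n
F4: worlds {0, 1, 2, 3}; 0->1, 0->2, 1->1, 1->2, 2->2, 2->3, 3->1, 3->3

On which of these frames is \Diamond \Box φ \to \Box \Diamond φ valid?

F3, F4

Frame correspondent (Sahlqvist): \forall x \forall y \forall z (Rxy \wedge Rxz \to \exists w (Ryw \wedge Rzw)) — i.e. convergence.
F1: fails — Rvv and Rvu but v and u have no common successor.
F2: fails — Rux and Rux but x and x have no common successor.
F3: holds.
F4: holds.
Valid on: F3, F4.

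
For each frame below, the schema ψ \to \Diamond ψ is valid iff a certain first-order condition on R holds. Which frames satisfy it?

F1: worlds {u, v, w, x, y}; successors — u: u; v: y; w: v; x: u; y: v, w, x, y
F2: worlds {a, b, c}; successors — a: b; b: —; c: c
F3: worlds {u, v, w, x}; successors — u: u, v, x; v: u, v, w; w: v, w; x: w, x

Frame correspondent (Sahlqvist): \forall x Rxx — i.e. reflexivity.
F1: fails — world v does not see itself.
F2: fails — world a does not see itself.
F3: condition met.
Valid on: F3.

F3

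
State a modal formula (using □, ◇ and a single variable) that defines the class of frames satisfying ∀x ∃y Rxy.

□p → ◇p

A defining formula is □p → ◇p (the D axiom).
Suppose □p→◇p is valid. At any x set V(p)=W. Then □p at x, so ◇p at x, so x has a successor.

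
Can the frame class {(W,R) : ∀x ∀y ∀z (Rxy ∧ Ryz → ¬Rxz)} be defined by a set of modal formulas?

Any modally definable frame class is closed under surjective bounded morphisms.
The 3-cycle (worlds 0,1,2 with 0→1→2→0) is intransitive. Mapping every world to a single reflexive point • is a surjective bounded morphism; the reflexive point is not intransitive (R••∧R•• but R••).
Hence intransitivity is not modally definable.

Not definable by any modal formula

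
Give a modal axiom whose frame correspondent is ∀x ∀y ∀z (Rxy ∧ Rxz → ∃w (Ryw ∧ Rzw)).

The condition is convergence. The .2 schema ◇□p → □◇p defines it.

◇□p → □◇p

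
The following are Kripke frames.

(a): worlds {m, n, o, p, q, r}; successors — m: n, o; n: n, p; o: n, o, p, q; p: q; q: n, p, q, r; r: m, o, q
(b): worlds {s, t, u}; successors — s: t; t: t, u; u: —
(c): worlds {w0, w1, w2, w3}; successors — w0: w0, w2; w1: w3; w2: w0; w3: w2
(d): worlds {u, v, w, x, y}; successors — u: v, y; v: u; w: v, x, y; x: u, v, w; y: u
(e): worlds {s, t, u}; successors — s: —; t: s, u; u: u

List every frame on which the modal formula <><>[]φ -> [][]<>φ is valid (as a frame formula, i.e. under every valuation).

(c), (e)

The schema corresponds to a generalized confluence (Geach) condition: forall x forall y forall z ((x R^2 y & x R^2 z) -> exists w (yRw & zRw)).
(a): fails — mR²n, mR²p but no w with nRw and pRw.
(b): fails — sR²t, sR²u but no w with tRw and uRw.
(c): satisfies the condition.
(d): fails — wR²u, wR²v but no t with uRt and vRt.
(e): satisfies the condition.
Valid on: (c), (e).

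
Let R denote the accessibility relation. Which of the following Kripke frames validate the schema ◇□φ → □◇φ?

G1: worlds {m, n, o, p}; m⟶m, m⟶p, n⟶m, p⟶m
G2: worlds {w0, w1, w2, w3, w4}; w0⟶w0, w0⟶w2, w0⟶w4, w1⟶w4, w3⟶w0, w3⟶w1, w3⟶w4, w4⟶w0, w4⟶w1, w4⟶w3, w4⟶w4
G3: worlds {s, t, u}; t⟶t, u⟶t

G1, G3

This is the axiom for convergence; its first-order frame correspondent is ∀x ∀y ∀z (Rxy ∧ Rxz → ∃w (Ryw ∧ Rzw)).
G1: holds.
G2: fails — Rw0w4 and Rw0w2 but w4 and w2 have no common successor.
G3: holds.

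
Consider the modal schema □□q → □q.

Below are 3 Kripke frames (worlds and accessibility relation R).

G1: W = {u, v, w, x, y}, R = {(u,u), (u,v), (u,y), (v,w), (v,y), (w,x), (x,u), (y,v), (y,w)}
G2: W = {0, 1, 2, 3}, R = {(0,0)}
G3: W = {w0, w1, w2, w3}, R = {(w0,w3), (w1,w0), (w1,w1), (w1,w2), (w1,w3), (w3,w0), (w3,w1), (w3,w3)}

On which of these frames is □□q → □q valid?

G2, G3

This is the axiom for density; its first-order frame correspondent is ∀x ∀y (Rxy → ∃z (Rxz ∧ Rzy)).
G1: fails — Rwx but no z with Rwz and Rzx.
G2: condition met.
G3: condition met.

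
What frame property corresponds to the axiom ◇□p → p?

Equivalently (dual form): p → □◇p.
Suppose p→□◇p is valid. Take Rxy and set V(p)={x}. Then p at x, so □◇p at x, so ◇p at y, so some z with Ryz has p; z=x, i.e. Ryx.
The converse is a direct semantic check.
So the correspondent is symmetry.

Symmetry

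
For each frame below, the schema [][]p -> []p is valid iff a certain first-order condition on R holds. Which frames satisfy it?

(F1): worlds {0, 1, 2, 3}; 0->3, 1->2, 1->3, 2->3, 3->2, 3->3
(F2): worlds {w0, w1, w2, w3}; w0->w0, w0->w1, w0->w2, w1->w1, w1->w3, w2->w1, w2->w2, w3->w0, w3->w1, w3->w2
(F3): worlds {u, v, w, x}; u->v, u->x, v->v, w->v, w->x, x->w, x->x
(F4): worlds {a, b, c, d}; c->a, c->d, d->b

Frame correspondent (Sahlqvist): forall x forall y (Rxy -> exists z (Rxz & Rzy)) — i.e. density.
(F1): condition met.
(F2): condition met.
(F3): condition met.
(F4): fails — Rdb but no z with Rdz and Rzb.

(F1), (F2), (F3)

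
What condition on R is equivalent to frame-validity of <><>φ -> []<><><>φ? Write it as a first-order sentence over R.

This is a Sahlqvist (Geach-type) schema ◇^2□^0φ → □^1◇^3φ.
First-order correspondent: forall x forall y forall z ((x R^2 y & xRz) -> exists w (y = w & z R^3 w)).

forall x forall y forall z ((x R^2 y & xRz) -> exists w (y = w & z R^3 w))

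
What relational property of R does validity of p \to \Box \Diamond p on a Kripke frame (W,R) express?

This schema is the B axiom.
Its frame correspondent is symmetry — \forall x \forall y (Rxy \to Ryx).

symmetry: \forall x \forall y (Rxy \to Ryx)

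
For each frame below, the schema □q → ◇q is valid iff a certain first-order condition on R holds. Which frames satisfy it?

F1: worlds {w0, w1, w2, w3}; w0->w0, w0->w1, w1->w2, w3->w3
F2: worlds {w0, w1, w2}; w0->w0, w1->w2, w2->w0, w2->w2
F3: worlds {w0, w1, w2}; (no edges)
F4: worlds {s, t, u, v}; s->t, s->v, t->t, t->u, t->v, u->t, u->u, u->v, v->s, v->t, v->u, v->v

This is the axiom for seriality; its first-order frame correspondent is ∀x ∃y Rxy.
F1: fails — world w2 has no successor.
F2: ✓.
F3: fails — world w0 has no successor.
F4: ✓.
Valid on: F2, F4.

F2, F4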